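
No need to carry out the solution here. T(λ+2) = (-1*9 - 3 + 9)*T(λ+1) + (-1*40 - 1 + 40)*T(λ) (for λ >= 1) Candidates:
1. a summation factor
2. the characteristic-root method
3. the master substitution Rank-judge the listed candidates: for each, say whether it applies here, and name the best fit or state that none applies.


Best approach: the characteristic-root method — the recurrence treats every index alike (constant coefficients, no forcing) — precisely the regime where r^λ trials close it.
- a summation factor: a summation factor telescopes one-step recursions; this one carries higher-order memory.
- the characteristic-root method — yes, a natural case for it.
- the master substitution — this is shift-type recursion, outside the divide-and-conquer template.


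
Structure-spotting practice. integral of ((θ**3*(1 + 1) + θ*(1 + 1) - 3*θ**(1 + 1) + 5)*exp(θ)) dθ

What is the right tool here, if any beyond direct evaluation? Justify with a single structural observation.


Best approach: integration by parts — a polynomial (θ**3*(1 + 1) + θ*(1 + 1) - 3*θ**(1 + 1) + 5) against the kernel exp(θ) is the signature bounded-ladder case for integration by parts.


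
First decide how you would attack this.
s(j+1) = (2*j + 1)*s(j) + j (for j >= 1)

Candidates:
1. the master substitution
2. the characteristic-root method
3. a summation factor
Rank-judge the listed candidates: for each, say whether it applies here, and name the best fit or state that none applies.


Method: a summation factor — the coefficient 2*j + 1 drifts with the index, so no fixed root exists; normalizing by the cumulative product telescopes it.
- the master substitution — the recursive argument is a shift of the index, not a fixed fraction of it.
- the characteristic-root method: an index-dependent weight blocks the pure exponential ansatz.
- a summation factor: yes, a natural case for it.


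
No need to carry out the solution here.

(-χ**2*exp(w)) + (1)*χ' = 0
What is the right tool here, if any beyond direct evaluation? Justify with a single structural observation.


Technique: separation of variables — solved for the derivative, the right side factors as exp(w) times χ**2 — all w-dependence separates from all χ-dependence.


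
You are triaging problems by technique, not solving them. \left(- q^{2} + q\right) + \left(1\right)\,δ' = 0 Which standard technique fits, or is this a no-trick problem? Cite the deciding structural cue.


Verdict: no special technique — the slope is a pure function of q; integrate both sides and be done.


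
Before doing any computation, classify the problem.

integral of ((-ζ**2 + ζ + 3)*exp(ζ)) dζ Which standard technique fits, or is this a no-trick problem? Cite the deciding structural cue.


Best approach: integration by parts — a polynomial factor -ζ**2 + ζ + 3 multiplies exp(ζ); differentiating -ζ**2 + ζ + 3 lowers its degree while exp(ζ) integrates cleanly, so parts wins.


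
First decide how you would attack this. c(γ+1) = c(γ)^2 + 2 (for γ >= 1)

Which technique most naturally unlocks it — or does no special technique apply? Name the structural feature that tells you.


Technique: no special technique — the recurrence is nonlinear in the sequence values; study it directly, no linear machinery applies.


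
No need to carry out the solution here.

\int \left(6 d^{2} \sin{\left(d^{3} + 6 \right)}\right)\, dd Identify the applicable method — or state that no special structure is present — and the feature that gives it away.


Diagnosis: u-substitution — set u = d^{3} + 6: a constant multiple of its derivative, namely 6 d^{2}, is present as a factor once the integrand is collected, so the du is sitting there waiting.


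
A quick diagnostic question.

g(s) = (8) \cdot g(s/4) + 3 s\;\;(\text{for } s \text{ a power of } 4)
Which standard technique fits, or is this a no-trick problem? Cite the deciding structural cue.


Method: the master substitution — the argument shrinks by the factor 4, so measure the index on a logarithmic scale and the recursion becomes a shift.


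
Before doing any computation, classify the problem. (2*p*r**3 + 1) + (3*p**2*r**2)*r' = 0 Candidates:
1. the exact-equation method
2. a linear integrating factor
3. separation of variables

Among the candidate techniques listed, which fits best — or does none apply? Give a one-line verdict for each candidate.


Verdict: the exact-equation method — 2*p*r**3 + 1 and 3*p**2*r**2 pass the exactness check on the nose, so no integrating factor in p or r is needed at all.
- the exact-equation method: yes — fits the structure here.
- a linear integrating factor — the unknown enters nonlinearly (through a power, a denominator, or a transcendental function), which the linear integrating-factor recipe cannot absorb as-is — any repair would come from a preliminary substitution, not the factor.
- separation of variables: the two dependences are entangled, not a clean product of one-variable pieces.


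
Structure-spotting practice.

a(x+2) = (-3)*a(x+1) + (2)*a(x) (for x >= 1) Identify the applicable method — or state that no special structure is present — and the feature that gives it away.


Verdict: the characteristic-root method — shift-invariance with fixed coefficients calls for exponential trials; the characteristic polynomial finds every r^x.


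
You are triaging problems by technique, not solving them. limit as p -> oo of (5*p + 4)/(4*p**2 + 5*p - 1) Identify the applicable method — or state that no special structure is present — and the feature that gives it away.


Verdict: dominant-term comparison — divide by the highest power of p present: lower-order terms vanish and the dominant ratio remains. As a single quotient, the ∞/∞ shape would yield to repeated differentiation as well — the growth comparison gets there in one look.


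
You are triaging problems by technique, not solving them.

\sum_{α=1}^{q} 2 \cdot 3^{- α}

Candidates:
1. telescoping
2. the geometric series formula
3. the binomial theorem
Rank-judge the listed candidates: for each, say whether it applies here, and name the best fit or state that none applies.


Verdict: the geometric series formula — consecutive terms stand in a fixed index-free ratio — the geometric sum formula closes it.
- telescoping — neither a shifted-difference shape nor integer-spaced poles are present.
- the geometric series formula — yes, a natural case for it.
- the binomial theorem: there is no pair of bases whose matched powers would reassemble into a single binomial power.


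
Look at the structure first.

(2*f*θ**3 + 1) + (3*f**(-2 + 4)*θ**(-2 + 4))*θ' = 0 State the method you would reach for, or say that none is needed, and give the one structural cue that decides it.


Diagnosis: the exact-equation method — this form is already the differential of something: the matching mixed partials of 2*f*θ**3 + 1 and 3*f**(-2 + 4)*θ**(-2 + 4) prove it.


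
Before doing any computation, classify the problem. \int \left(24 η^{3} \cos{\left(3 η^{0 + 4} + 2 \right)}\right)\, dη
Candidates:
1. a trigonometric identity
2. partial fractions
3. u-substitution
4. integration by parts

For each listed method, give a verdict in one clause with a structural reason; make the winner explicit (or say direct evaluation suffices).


Technique: u-substitution — viewed as a product, the integrand is a composition evaluated at (3 η^{0 + 4} + 2) times (a constant multiple of) that inner expression's derivative, so u = (3 η^{0 + 4} + 2) makes it elementary.
- a trigonometric identity: no identity rewrites this into an easier trigonometric form.
- partial fractions — the expression is not a ratio of polynomials that decomposes further.
- u-substitution: yes — fits the structure here.
- integration by parts: the non-polynomial partner is not one of the parts kernels — exp, sine, or cosine with a degree-1 argument, or a logarithm.


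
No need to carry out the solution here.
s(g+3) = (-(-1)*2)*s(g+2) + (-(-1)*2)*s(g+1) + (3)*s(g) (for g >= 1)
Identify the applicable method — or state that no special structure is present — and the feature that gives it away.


Verdict: the characteristic-root method — fixed numeric weights on consecutive terms and no forcing term added: the root method in its home territory.


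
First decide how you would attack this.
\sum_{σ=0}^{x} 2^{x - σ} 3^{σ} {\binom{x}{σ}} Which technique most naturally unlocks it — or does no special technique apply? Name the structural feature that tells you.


Method: the binomial theorem — the binomial coefficients weight matched powers of 3 and 2, which is exactly the expansion of a binomial power.


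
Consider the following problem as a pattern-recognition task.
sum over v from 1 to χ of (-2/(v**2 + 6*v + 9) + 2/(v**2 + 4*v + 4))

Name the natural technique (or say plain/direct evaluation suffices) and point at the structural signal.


Diagnosis: telescoping — each term adds 2/(v**2 + 4*v + 4) and subtracts the same expression advanced one index; that subtracted piece cancels against the next term's added copy — only the boundary terms survive.


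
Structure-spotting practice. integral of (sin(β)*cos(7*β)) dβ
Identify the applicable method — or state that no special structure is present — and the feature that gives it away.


Verdict: a trigonometric identity — cross-frequency products like sin(β)*cos(7*β) are the textbook product-to-sum case — the identity converts them to directly integrable sinusoids.


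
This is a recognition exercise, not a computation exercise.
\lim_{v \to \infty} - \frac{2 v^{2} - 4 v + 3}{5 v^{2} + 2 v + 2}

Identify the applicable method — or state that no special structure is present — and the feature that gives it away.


Method: dominant-term comparison — at large v only the top-degree terms survive; compare the leading terms and the limit falls out. Differentiating the expression as a single quotient would eventually settle it as well; matching dominant growth settles it immediately.


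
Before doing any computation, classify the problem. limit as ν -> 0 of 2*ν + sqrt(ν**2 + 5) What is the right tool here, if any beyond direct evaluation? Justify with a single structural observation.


Best approach: no special technique — no zero denominators, no indeterminate clash at 0 — substitute and read off the value.


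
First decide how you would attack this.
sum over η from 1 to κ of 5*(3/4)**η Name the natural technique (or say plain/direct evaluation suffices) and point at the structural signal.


Verdict: the geometric series formula — the ratio of consecutive terms is the constant 3/4, independent of the index — a geometric sum.


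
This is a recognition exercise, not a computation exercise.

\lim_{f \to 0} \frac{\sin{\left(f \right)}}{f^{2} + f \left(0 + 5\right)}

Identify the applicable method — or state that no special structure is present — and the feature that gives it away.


Best approach: l'Hôpital's rule (0/0) — plug in 0: top and bottom both hit zero, so differentiate each and retry. A local series expansion at the point resolves it as well; the rule is the packaged version of that step.


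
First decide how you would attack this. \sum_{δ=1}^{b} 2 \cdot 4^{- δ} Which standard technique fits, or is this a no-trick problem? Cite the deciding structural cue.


Verdict: the geometric series formula — consecutive terms stand in a fixed index-free ratio — the geometric sum formula closes it.


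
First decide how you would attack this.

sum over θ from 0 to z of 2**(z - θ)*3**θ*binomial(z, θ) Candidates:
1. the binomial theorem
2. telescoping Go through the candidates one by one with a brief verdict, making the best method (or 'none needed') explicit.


Best approach: the binomial theorem — the binomial coefficients weight matched powers of 3 and 2, which is exactly the expansion of a binomial power.
- the binomial theorem: applies; the problem has the shape this method handles.
- telescoping — writing out consecutive terms as given produces no pairwise cancellation.


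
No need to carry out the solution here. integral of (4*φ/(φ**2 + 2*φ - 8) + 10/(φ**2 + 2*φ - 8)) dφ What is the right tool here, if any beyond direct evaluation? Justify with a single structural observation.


Verdict: partial fractions — the bottom factors while the top stays lower-degree — split into simple fractions and integrate piece by piece.


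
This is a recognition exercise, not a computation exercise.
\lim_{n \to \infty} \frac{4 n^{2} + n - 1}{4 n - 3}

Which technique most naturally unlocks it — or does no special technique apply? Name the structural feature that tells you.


Verdict: dominant-term comparison — as n grows, only the highest-degree terms matter — compare leading terms and read the limit off. Viewed as a single quotient this is an ∞/∞ form — an at-infinity application of l'Hôpital's rule would also resolve it; comparing leading growth reads the answer without differentiating.


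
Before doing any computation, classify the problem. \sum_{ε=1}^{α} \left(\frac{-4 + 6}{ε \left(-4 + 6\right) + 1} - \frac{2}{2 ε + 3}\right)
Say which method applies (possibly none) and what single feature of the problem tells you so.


Verdict: telescoping — each term adds \frac{-4 + 6}{ε \left(-4 + 6\right) + 1} and subtracts the same expression advanced one index; that subtracted piece cancels against the next term's added copy — only the boundary terms survive.


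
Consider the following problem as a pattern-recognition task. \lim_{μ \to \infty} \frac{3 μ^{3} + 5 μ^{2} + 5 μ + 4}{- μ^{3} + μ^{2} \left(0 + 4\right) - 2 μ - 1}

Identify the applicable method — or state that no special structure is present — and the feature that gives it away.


Diagnosis: dominant-term comparison — as μ grows, only the highest-degree terms matter — compare leading terms and read the limit off. Viewed as a single quotient this is an ∞/∞ form — an at-infinity application of l'Hôpital's rule would also resolve it; comparing leading growth reads the answer without differentiating.


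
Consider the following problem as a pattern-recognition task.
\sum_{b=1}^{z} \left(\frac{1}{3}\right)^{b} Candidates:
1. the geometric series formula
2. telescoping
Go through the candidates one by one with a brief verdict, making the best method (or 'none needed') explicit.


Verdict: the geometric series formula — consecutive terms stand in a fixed index-free ratio — the geometric sum formula closes it.
- the geometric series formula: yes, a natural case for it.
- telescoping — as presented, consecutive terms share no shifted copy to cancel against — no rewrite is on display to change that.


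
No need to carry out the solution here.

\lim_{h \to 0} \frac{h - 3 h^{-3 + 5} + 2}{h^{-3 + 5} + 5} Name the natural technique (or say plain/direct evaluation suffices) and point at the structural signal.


Technique: no special technique — no zero denominators, no indeterminate clash at 0 — substitute and read off the value.


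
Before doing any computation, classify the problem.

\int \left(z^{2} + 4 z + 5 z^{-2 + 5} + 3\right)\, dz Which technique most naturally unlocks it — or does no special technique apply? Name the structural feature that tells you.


Verdict: no special technique — scan for structure and find none: constant multiples of powers of z, integrate directly.


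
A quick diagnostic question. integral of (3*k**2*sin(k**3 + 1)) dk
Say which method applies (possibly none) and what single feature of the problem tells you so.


Technique: u-substitution — differentiating the inner expression k**3 + 1 produces the factor 3*k**2 up to a constant multiple, so substituting u = k**3 + 1 reduces everything to a one-variable integral in u.


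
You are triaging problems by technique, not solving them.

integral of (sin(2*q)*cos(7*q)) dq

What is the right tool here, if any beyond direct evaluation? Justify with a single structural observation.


Verdict: a trigonometric identity — split sin(2*q)*cos(7*q) with the angle-addition identities: the resulting sum integrates term by term.


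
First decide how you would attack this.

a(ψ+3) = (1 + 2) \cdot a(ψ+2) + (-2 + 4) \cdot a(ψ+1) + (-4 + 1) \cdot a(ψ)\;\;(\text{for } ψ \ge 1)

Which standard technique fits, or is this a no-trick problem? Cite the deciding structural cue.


Technique: the characteristic-root method — constant coefficients and linearity mean the ansatz r^ψ reduces it to solving the characteristic polynomial.


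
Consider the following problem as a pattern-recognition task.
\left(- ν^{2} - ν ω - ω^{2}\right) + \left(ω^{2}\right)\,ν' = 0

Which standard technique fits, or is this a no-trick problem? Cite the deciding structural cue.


Diagnosis: the homogeneous substitution — the slope is degree-zero homogeneous: the ratio substitution v = ν/ω collapses it.


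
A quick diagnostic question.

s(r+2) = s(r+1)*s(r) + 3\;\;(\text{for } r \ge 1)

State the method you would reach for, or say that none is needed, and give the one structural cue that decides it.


Technique: no special technique — the map from one term to the next is curved, not linear, so linear closed-form machinery does not attach.


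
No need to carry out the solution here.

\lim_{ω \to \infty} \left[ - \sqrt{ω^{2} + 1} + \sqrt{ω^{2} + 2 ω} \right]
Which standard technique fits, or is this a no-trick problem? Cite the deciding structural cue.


Technique: conjugate multiplication — an infinity-minus-infinity difference with a surviving radical — multiply by the conjugate to cancel the divergence.


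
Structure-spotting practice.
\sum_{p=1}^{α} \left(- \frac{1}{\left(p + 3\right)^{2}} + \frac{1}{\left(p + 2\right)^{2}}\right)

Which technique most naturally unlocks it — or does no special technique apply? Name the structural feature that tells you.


Verdict: telescoping — spot the paired structure — each term adds \frac{1}{\left(p + 2\right)^{2}} and subtracts its successor value, which the next term restores: the definition of a telescoping chain.


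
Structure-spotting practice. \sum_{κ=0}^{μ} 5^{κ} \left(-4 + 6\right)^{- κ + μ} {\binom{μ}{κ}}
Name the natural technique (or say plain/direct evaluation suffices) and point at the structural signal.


Technique: the binomial theorem — {\binom{μ}{κ}} weighting matched powers of 5 and (-4 + 6) is the expanded form of (5 + (-4 + 6))^μ — fold it back up.


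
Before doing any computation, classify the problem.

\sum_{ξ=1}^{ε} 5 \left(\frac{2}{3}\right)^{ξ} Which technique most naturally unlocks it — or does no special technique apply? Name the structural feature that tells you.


Technique: the geometric series formula — term-over-term division gives \frac{2}{3} every time — index-free ratio, geometric sum formula applies.


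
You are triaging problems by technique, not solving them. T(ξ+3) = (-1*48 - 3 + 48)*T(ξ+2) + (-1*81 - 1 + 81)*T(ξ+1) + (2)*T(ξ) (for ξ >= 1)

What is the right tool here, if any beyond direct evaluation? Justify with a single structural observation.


Diagnosis: the characteristic-root method — the recurrence treats every index alike (constant coefficients, no forcing) — precisely the regime where r^ξ trials close it.


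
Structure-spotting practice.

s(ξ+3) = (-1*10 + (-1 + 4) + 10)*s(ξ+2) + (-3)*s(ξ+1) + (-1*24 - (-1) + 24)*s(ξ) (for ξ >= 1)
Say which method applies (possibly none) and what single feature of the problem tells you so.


Method: the characteristic-root method — because shifting ξ leaves the equation's coefficients unchanged, exponential trials reduce it to algebra.


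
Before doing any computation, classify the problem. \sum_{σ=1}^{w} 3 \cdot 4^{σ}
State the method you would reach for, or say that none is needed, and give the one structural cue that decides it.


Best approach: the geometric series formula — each term is 4 times the previous one, so the geometric-series formula applies directly.


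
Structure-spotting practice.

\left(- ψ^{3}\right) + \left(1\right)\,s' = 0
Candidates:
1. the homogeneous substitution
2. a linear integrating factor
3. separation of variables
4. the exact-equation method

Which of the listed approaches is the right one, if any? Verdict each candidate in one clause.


Verdict: no special technique — solved for the derivative, no s appears — this is antidifferentiation in ψ wearing ODE clothing.
- the homogeneous substitution — the ratio of the variables does not determine the slope.
- a linear integrating factor — with the unknown absent the integrating factor is a formality; direct integration is the working structure.
- separation of variables: separation is only trivially available — with the unknown absent from the slope this is a direct integration, not a separation problem.
- the exact-equation method: with the unknown absent from both coefficients, the cross-partial test holds emptily — nothing for the exact method to work on.


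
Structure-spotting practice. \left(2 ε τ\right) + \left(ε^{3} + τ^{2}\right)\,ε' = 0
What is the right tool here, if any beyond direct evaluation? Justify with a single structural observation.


Technique: the exact-equation method — the mixed-partials test passes for 2 ε τ and ε^{3} + τ^{2}, so a potential function exists as presented.


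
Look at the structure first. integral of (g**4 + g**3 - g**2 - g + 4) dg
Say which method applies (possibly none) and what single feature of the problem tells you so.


Technique: no special technique — a term-by-term power-rule job in g; no substitution or rearrangement earns its keep here.


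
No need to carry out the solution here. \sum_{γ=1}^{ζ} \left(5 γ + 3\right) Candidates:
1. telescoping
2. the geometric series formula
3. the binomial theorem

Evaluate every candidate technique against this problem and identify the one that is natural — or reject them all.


Technique: no special technique — every summand is a constant multiple of a power of γ — apply the standard power-sum identities one degree at a time.
- telescoping — computed from the summand as displayed, the partial sums build up without the pairwise collapse telescoping exploits.
- the geometric series formula: dividing successive terms gives an index-dependent quantity, not a constant.
- the binomial theorem: there is no sum-raised-to-a-power identity hiding in these terms.


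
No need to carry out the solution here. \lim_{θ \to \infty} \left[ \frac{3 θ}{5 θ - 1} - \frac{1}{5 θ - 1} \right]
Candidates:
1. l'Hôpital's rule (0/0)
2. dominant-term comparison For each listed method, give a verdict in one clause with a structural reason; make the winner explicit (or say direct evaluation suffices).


Method: dominant-term comparison — as θ grows, only the highest-degree terms matter — compare leading terms and read the limit off.
- l'Hôpital's rule (0/0) — viewed as a single quotient this runs to ∞/∞, not the 0/0 clash this candidate addresses; an at-infinity variant of the rule would resolve it, but comparing leading growth reads the answer without differentiating.
- dominant-term comparison: yes, a natural case for it.


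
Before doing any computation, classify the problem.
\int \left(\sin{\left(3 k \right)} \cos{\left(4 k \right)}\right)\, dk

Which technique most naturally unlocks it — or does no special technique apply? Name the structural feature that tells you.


Best approach: a trigonometric identity — distinct frequencies under one product (\sin{\left(3 k \right)} \cos{\left(4 k \right)}): the product-to-sum identity is the systematic route to an integrable form.


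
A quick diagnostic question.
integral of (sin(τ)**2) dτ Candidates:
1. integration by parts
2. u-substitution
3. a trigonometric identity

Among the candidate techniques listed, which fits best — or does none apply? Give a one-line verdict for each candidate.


Verdict: a trigonometric identity — an even power like sin(τ)**2 flattens under the half-angle identity into first-degree cosines you can integrate directly.
- integration by parts — not the natural route: no polynomial-kernel product appears — a recursive parts reduction of the trigonometric product exists, but the identity rewrite is direct.
- u-substitution: no subexpression of the integrand serves as a whole-integral substitution inner — individual terms may offer their own, but none carries its derivative as a factor of the full integrand; a working change of variable would have to be constructed from outside the expression.
- a trigonometric identity: applicable, and directly so.


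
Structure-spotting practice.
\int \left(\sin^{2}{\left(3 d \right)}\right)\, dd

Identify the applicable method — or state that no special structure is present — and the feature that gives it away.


Method: a trigonometric identity — even powers like \sin^{2}{\left(3 d \right)} never integrate directly; the half-angle identity lowers the degree first.


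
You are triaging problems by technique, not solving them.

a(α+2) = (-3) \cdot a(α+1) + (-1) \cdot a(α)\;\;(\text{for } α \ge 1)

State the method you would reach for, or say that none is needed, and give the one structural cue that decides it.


Technique: the characteristic-root method — shift-invariance with fixed coefficients calls for exponential trials; the characteristic polynomial finds every r^α.


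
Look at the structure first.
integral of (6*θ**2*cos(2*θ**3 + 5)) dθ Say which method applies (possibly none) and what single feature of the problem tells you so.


Technique: u-substitution — everything non-trivial happens through the inner expression 2*θ**3 + 5, and its derivative accounts for the remaining factor up to a constant, so set u = 2*θ**3 + 5.


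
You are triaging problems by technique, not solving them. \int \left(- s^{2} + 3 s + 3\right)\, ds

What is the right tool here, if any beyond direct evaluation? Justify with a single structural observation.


Verdict: no special technique — scan for structure and find none: constant multiples of powers of s, integrate directly.


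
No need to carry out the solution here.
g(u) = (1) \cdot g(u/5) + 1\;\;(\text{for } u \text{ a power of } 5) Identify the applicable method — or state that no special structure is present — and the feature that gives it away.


Method: the master substitution — the argument shrinks by the factor 5, so measure the index on a logarithmic scale and the recursion becomes a shift.


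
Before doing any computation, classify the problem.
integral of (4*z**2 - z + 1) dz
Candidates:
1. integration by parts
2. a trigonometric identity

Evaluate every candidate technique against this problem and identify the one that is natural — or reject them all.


Diagnosis: no special technique — a term-by-term power-rule job in z; no substitution or rearrangement earns its keep here.
- integration by parts — splitting off a factor buys nothing — the integrand integrates directly without parts.
- a trigonometric identity — there is no trigonometric structure at all — the integrand carries no sine or cosine to rewrite.


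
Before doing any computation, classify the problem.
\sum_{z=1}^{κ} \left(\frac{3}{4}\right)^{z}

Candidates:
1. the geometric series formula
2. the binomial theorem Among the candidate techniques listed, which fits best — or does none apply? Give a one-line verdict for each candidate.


Diagnosis: the geometric series formula — each term is \frac{3}{4} times the previous one, so the geometric-series formula applies directly.
- the geometric series formula: yes, a natural case for it.
- the binomial theorem: no binomial coefficients pair up with complementary powers here.


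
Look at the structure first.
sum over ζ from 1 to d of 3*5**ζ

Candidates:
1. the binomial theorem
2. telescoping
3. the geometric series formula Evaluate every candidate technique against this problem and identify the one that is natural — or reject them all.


Best approach: the geometric series formula — the ratio of consecutive terms is the constant 5, independent of the index — a geometric sum.
- the binomial theorem: there is no sum-raised-to-a-power identity hiding in these terms.
- telescoping — the terms as presented offer no neighboring cancellation — a telescoping rewrite may exist, but the displayed structure does not hand one over.
- the geometric series formula — a fit — the right tool for this form.


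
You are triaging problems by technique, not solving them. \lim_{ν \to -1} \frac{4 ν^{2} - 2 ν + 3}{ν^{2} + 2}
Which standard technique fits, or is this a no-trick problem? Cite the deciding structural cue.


Method: no special technique — no vanishing denominator and no indeterminate clash at the point — evaluation is immediate.


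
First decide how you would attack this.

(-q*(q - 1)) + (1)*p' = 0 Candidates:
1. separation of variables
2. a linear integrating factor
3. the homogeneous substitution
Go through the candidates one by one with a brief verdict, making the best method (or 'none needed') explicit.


Technique: no special technique — with p absent the equation is not coupled at all: direct integration in q.
- separation of variables — any separation here is vacuous (nothing depends on the unknown); direct integration is the honest label.
- a linear integrating factor: with the unknown absent the integrating factor is a formality; direct integration is the working structure.
- the homogeneous substitution: the ratio substitution does not collapse this equation.


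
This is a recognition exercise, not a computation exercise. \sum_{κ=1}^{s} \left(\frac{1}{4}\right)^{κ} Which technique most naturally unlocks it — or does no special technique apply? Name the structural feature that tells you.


Technique: the geometric series formula — term-over-term division gives \frac{1}{4} every time — index-free ratio, geometric sum formula applies.


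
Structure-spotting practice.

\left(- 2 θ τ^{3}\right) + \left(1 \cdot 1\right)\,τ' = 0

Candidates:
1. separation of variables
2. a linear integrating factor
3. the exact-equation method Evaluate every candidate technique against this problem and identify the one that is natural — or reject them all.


Technique: separation of variables — one side of the product carries the independent variable, the other the unknown — the textbook separation shape.
- separation of variables — a fit — the right tool for this form.
- a linear integrating factor: the unknown enters nonlinearly (through a power, a denominator, or a transcendental function), which the linear integrating-factor recipe cannot absorb as-is — any repair would come from a preliminary substitution, not the factor.
- the exact-equation method: the mixed partial derivatives differ, so the left side is not a total differential.


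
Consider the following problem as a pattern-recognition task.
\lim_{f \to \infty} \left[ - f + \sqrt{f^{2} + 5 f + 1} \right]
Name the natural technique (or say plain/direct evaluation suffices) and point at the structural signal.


Technique: conjugate multiplication — infinity minus infinity with a radical in play — multiply by the conjugate so the divergences of \sqrt{f^{2} + 5 f + 1} and f annihilate.


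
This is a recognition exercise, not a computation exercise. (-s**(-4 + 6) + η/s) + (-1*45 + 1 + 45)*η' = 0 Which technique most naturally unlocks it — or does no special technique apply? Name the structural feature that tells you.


Technique: a linear integrating factor — the unknown enters only to the first power against a nonzero forcing term — the integrating-factor template applies directly.


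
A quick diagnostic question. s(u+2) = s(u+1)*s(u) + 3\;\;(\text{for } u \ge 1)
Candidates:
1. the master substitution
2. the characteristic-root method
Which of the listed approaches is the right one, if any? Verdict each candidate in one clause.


Best approach: no special technique — the unknown sequence enters the update nonlinearly, so no linear method fits the recurrence as written — direct iteration remains.
- the master substitution: there is no divide-the-index recursive argument.
- the characteristic-root method: nonlinearity rules out exponential-mode superposition from the start.


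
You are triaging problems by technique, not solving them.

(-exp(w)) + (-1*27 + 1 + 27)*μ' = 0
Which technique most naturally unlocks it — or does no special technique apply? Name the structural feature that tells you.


Method: no special technique — the slope is a function of w alone, so integrate both sides directly.


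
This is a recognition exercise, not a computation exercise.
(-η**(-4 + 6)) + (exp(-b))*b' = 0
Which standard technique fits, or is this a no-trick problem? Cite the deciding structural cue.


Technique: separation of variables — separating collects all b-dependence with the derivative and leaves all η-dependence opposite: variables separate. The equation is exact as it stands too — a potential function exists — though separation reads the split structure directly.


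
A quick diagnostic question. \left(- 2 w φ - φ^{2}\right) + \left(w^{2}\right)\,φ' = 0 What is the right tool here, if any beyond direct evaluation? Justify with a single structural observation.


Technique: the homogeneous substitution — solved for the derivative, the right side is unchanged under scaling w and φ together — it depends only on the ratio φ/w, so substitute a single ratio variable. A Bernoulli substitution is a fair alternative on this equation directly; the homogeneous reading takes it as given.


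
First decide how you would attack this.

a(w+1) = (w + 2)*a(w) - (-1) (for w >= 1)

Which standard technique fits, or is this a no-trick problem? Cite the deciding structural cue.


Verdict: a summation factor — first-order, linear, moving coefficient w + 2: the discrete analogue of an integrating factor handles it.


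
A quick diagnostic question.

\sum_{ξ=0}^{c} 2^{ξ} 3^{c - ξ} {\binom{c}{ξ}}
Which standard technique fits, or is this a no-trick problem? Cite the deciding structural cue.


Best approach: the binomial theorem — terms weighting {\binom{c}{ξ}} against matched powers of 2 and 3 reassemble into (2 + 3)^c by the binomial theorem.


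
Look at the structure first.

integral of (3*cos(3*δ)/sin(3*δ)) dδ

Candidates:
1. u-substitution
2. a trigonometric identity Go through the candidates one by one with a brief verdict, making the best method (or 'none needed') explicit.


Method: u-substitution — gathered as a product, the integrand carries the factor 3*cos(3*δ) — up to a constant, the derivative of the inner expression sin(3*δ) — so u = sin(3*δ) collapses the integral.
- u-substitution: applies; the problem has the shape this method handles.
- a trigonometric identity — the trigonometric factor has no even power to reduce and no cross-frequency product to convert — the standard power-reduction and product-to-sum identities do not engage it.


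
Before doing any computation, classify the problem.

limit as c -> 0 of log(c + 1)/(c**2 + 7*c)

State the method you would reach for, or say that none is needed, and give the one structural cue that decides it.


Best approach: l'Hôpital's rule (0/0) — numerator and denominator both vanish at 0 — a genuine 0/0 form, which is exactly when l'Hôpital applies. A local series expansion at the point resolves it as well; the rule is the packaged version of that step.


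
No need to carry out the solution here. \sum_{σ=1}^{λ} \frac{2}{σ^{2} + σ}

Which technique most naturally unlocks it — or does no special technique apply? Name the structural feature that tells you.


Method: telescoping — \frac{2}{σ^{2} + σ} is a collapsed telescope: expand it into simple fractions to see the cancellation.


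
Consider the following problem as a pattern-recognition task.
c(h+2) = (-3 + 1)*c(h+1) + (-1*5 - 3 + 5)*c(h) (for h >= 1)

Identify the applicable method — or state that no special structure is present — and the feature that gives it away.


Diagnosis: the characteristic-root method — because shifting h leaves the equation's coefficients unchanged, exponential trials reduce it to algebra.


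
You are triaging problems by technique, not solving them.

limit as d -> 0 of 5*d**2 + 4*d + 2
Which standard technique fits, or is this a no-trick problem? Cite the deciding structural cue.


Technique: no special technique — the expression is continuous at the evaluation point — substitute directly; no indeterminate form appears.


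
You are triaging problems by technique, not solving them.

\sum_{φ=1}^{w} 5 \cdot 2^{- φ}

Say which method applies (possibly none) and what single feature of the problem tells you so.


Verdict: the geometric series formula — consecutive terms stand in a fixed index-free ratio — the geometric sum formula closes it.


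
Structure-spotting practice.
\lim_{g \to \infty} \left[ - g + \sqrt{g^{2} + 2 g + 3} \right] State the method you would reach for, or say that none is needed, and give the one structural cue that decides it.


Method: conjugate multiplication — an infinity-minus-infinity difference with a surviving radical — multiply by the conjugate to cancel the divergence.


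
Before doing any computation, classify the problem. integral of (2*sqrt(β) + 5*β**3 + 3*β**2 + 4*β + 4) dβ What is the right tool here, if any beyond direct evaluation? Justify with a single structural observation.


Technique: no special technique — the integrand is a sum of constant multiples of powers of β — integrate term by term.


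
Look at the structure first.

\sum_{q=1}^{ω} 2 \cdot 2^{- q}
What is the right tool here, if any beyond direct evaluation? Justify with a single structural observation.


Diagnosis: the geometric series formula — consecutive terms stand in a fixed index-free ratio — the geometric sum formula closes it.


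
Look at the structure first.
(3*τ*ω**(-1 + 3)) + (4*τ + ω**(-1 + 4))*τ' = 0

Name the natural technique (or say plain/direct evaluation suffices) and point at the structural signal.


Technique: the exact-equation method — equality of cross partials is the green light — assemble the potential function term by term.


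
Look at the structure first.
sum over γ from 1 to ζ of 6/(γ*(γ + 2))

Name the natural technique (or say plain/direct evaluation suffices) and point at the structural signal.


Verdict: telescoping — integer-spaced poles in 6/(γ*(γ + 2)) are the telescoping signature in disguise.


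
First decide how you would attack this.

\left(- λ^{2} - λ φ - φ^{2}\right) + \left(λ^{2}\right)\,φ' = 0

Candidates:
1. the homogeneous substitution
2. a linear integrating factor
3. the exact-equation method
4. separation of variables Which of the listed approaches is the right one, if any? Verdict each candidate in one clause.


Verdict: the homogeneous substitution — the slope's numerator and denominator have matching total degree, so it depends only on φ/λ and the ratio substitution collapses it.
- the homogeneous substitution — applies; the problem has the shape this method handles.
- a linear integrating factor — the unknown enters nonlinearly (through a power, a denominator, or a transcendental function), which the linear integrating-factor recipe cannot absorb as-is — any repair would come from a preliminary substitution, not the factor.
- the exact-equation method: the mixed partial derivatives differ, so the left side is not a total differential.
- separation of variables — the two dependences do not factor apart.
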